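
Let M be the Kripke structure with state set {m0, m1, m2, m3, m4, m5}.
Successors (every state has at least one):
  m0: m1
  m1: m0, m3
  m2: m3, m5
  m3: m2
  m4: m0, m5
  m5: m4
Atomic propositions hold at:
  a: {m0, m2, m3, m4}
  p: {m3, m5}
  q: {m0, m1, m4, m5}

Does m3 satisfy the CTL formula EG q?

No

EG q: greatest fixpoint, start Z0 = {m0, m1, m4, m5}, keep only states in Sat with some successor in Z. Already a fixed point.
Sat(EG q) = {m0, m1, m4, m5}
m3 ∉ Sat(EG q) = {m0, m1, m4, m5}, so the formula does not hold at m3.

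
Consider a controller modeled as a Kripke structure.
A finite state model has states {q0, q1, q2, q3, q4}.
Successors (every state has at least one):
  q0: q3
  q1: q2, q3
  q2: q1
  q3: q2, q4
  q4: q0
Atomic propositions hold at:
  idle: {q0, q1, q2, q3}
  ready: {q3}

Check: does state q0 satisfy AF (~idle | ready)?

Yes

Sat(~idle) = {q4}
Sat(~idle | ready) = {q3, q4}
AF (~idle | ready): least fixpoint, start Z0 = {q3, q4}, add states with every successor in Z. Z1 = {q0, q3, q4}; fixed.
Sat(AF (~idle | ready)) = {q0, q3, q4}
q0 ∈ Sat(AF (~idle | ready)) = {q0, q3, q4}, so the formula holds at q0.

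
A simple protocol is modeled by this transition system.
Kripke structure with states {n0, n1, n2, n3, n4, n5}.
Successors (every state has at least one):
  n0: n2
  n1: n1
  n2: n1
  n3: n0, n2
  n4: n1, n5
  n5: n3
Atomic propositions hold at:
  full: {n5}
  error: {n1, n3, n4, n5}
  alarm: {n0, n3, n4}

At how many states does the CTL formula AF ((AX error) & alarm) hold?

1

Sat(AX error) = {s : every successor in {n1, n3, n4, n5}} = {n1, n2, n4, n5}
Sat((AX error) & alarm) = {n4}
AF ((AX error) & alarm): least fixpoint, start Z0 = {n4}, add states with every successor in Z. Already a fixed point.
Sat(AF ((AX error) & alarm)) = {n4}
|Sat(AF ((AX error) & alarm))| = |{n4}| = 1.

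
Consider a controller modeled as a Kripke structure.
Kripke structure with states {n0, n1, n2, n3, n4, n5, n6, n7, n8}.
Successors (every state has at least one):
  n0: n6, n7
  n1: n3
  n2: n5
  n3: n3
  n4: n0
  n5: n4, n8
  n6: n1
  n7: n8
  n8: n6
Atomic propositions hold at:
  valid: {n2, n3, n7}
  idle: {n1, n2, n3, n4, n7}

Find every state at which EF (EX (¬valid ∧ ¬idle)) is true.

Sat(¬valid) = {n0, n1, n4, n5, n6, n8}
Sat(¬idle) = {n0, n5, n6, n8}
Sat(¬valid ∧ ¬idle) = {n0, n5, n6, n8}
Sat(EX (¬valid ∧ ¬idle)) = {s : some successor in {n0, n5, n6, n8}} = {n0, n2, n4, n5, n7, n8}
EF (EX (¬valid ∧ ¬idle)): least fixpoint, start Z0 = {n0, n2, n4, n5, n7, n8}, add states with some successor in Z. Already a fixed point.
Sat(EF (EX (¬valid ∧ ¬idle))) = {n0, n2, n4, n5, n7, n8}

{n0, n2, n4, n5, n7, n8}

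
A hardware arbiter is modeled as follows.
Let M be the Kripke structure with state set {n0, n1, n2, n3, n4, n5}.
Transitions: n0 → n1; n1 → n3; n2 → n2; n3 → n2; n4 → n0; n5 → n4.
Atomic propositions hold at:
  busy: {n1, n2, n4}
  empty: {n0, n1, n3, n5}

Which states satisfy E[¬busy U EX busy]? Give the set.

Sat(¬busy) = {n0, n3, n5}
Sat(EX busy) = {s : some successor in {n1, n2, n4}} = {n0, n2, n3, n5}
E[¬busy U EX busy]: least fixpoint, start Z0 = Sat(EX busy) = {n0, n2, n3, n5}, add states in Sat(¬busy) with some successor in Z. Already a fixed point.
Sat(E[¬busy U EX busy]) = {n0, n2, n3, n5}

{n0, n2, n3, n5}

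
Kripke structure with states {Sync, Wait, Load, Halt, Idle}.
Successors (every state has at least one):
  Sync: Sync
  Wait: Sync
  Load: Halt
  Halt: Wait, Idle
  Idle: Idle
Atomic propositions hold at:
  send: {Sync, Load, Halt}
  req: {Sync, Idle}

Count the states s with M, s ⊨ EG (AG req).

2

AG req: greatest fixpoint, start Z0 = {Sync, Idle}, keep only states in Sat with every successor in Z. Already a fixed point.
Sat(AG req) = {Sync, Idle}
EG (AG req): greatest fixpoint, start Z0 = {Sync, Idle}, keep only states in Sat with some successor in Z. Already a fixed point.
Sat(EG (AG req)) = {Sync, Idle}
|Sat(EG (AG req))| = |{Sync, Idle}| = 2.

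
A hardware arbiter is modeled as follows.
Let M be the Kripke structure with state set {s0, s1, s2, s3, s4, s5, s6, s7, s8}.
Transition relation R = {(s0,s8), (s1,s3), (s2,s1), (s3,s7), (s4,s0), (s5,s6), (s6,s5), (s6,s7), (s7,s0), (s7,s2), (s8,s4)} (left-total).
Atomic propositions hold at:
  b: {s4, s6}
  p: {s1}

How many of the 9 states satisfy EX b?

2

Sat(EX b) = {s : some successor in {s4, s6}} = {s5, s8}
|Sat(EX b)| = |{s5, s8}| = 2.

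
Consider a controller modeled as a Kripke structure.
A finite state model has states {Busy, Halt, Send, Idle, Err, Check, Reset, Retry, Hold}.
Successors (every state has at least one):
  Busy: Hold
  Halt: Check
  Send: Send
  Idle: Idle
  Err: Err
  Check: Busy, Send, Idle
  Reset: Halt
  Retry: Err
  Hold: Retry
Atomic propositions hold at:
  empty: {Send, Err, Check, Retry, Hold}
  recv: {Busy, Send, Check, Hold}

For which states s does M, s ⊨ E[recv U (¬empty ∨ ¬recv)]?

{Busy, Halt, Idle, Err, Check, Reset, Retry, Hold}

Sat(¬empty) = {Busy, Halt, Idle, Reset}
Sat(¬recv) = {Halt, Idle, Err, Reset, Retry}
Sat(¬empty ∨ ¬recv) = {Busy, Halt, Idle, Err, Reset, Retry}
E[recv U (¬empty ∨ ¬recv)]: least fixpoint, start Z0 = Sat((¬empty ∨ ¬recv)) = {Busy, Halt, Idle, Err, Reset, Retry}, add states in Sat(recv) with some successor in Z. Z1 = {Busy, Halt, Idle, Err, Check, Reset, Retry, Hold}; fixed.
Sat(E[recv U (¬empty ∨ ¬recv)]) = {Busy, Halt, Idle, Err, Check, Reset, Retry, Hold}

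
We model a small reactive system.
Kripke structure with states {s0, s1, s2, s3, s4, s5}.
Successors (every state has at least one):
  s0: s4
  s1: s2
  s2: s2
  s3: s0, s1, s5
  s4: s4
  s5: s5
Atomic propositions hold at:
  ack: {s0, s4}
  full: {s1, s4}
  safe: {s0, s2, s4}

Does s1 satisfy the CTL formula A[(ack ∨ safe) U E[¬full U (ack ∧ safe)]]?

Sat(ack ∨ safe) = {s0, s2, s4}
Sat(¬full) = {s0, s2, s3, s5}
Sat(ack ∧ safe) = {s0, s4}
E[¬full U (ack ∧ safe)]: least fixpoint, start Z0 = Sat((ack ∧ safe)) = {s0, s4}, add states in Sat(¬full) with some successor in Z. Z1 = {s0, s3, s4}; fixed.
Sat(E[¬full U (ack ∧ safe)]) = {s0, s3, s4}
A[(ack ∨ safe) U E[¬full U (ack ∧ safe)]]: least fixpoint, start Z0 = Sat(E[¬full U (ack ∧ safe)]) = {s0, s3, s4}, add states in Sat(ack ∨ safe) with every successor in Z. Already a fixed point.
Sat(A[(ack ∨ safe) U E[¬full U (ack ∧ safe)]]) = {s0, s3, s4}
s1 ∉ Sat(A[(ack ∨ safe) U E[¬full U (ack ∧ safe)]]) = {s0, s3, s4}, so the formula does not hold at s1.

No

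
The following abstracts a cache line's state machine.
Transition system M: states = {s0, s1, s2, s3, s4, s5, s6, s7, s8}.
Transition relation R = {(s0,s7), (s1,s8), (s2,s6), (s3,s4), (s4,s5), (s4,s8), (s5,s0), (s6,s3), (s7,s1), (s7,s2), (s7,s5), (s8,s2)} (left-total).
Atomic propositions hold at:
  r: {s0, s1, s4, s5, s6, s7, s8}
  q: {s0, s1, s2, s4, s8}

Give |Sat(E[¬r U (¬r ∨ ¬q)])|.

Sat(¬r) = {s2, s3}
Sat(¬q) = {s3, s5, s6, s7}
Sat(¬r ∨ ¬q) = {s2, s3, s5, s6, s7}
E[¬r U (¬r ∨ ¬q)]: least fixpoint, start Z0 = Sat((¬r ∨ ¬q)) = {s2, s3, s5, s6, s7}, add states in Sat(¬r) with some successor in Z. Already a fixed point.
Sat(E[¬r U (¬r ∨ ¬q)]) = {s2, s3, s5, s6, s7}
|Sat(E[¬r U (¬r ∨ ¬q)])| = |{s2, s3, s5, s6, s7}| = 5.

5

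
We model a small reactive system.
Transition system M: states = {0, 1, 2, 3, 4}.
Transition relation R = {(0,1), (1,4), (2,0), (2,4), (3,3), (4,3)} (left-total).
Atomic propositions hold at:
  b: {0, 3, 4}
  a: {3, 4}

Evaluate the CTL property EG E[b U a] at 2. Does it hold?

E[b U a]: least fixpoint, start Z0 = Sat(a) = {3, 4}, add states in Sat(b) with some successor in Z. Already a fixed point.
Sat(E[b U a]) = {3, 4}
EG E[b U a]: greatest fixpoint, start Z0 = {3, 4}, keep only states in Sat with some successor in Z. Already a fixed point.
Sat(EG E[b U a]) = {3, 4}
2 ∉ Sat(EG E[b U a]) = {3, 4}, so the formula does not hold at 2.

No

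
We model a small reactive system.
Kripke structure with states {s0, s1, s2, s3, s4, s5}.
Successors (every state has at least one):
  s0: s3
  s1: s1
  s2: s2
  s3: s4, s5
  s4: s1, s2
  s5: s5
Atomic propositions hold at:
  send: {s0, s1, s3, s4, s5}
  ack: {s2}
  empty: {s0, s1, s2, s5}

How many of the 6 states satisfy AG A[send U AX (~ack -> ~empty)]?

Sat(~ack) = {s0, s1, s3, s4, s5}
Sat(~empty) = {s3, s4}
Sat(~ack -> ~empty) = {s2, s3, s4}
Sat(AX (~ack -> ~empty)) = {s : every successor in {s2, s3, s4}} = {s0, s2}
A[send U AX (~ack -> ~empty)]: least fixpoint, start Z0 = Sat(AX (~ack -> ~empty)) = {s0, s2}, add states in Sat(send) with every successor in Z. Already a fixed point.
Sat(A[send U AX (~ack -> ~empty)]) = {s0, s2}
AG A[send U AX (~ack -> ~empty)]: greatest fixpoint, start Z0 = {s0, s2}, keep only states in Sat with every successor in Z. Z1 = {s2}; fixed.
Sat(AG A[send U AX (~ack -> ~empty)]) = {s2}
|Sat(AG A[send U AX (~ack -> ~empty)])| = |{s2}| = 1.

1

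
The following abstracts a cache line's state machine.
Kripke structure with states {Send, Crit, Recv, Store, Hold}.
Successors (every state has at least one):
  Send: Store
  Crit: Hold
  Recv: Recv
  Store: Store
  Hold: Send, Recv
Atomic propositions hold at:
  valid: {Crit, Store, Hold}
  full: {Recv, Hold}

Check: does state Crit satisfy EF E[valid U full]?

Yes

E[valid U full]: least fixpoint, start Z0 = Sat(full) = {Recv, Hold}, add states in Sat(valid) with some successor in Z. Z1 = {Crit, Recv, Hold}; fixed.
Sat(E[valid U full]) = {Crit, Recv, Hold}
EF E[valid U full]: least fixpoint, start Z0 = {Crit, Recv, Hold}, add states with some successor in Z. Already a fixed point.
Sat(EF E[valid U full]) = {Crit, Recv, Hold}
Crit ∈ Sat(EF E[valid U full]) = {Crit, Recv, Hold}, so the formula holds at Crit.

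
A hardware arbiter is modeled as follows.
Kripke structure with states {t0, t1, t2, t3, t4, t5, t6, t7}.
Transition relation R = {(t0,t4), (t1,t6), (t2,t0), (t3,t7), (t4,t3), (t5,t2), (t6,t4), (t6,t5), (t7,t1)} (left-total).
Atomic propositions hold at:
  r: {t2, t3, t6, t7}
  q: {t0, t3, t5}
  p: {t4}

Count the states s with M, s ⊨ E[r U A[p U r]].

A[p U r]: least fixpoint, start Z0 = Sat(r) = {t2, t3, t6, t7}, add states in Sat(p) with every successor in Z. Z1 = {t2, t3, t4, t6, t7}; fixed.
Sat(A[p U r]) = {t2, t3, t4, t6, t7}
E[r U A[p U r]]: least fixpoint, start Z0 = Sat(A[p U r]) = {t2, t3, t4, t6, t7}, add states in Sat(r) with some successor in Z. Already a fixed point.
Sat(E[r U A[p U r]]) = {t2, t3, t4, t6, t7}
|Sat(E[r U A[p U r]])| = |{t2, t3, t4, t6, t7}| = 5.

5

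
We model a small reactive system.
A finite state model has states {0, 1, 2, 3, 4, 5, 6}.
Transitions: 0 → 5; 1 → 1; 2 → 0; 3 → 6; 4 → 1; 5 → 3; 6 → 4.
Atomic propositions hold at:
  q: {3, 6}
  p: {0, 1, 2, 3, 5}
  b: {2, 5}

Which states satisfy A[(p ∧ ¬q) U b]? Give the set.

Sat(¬q) = {0, 1, 2, 4, 5}
Sat(p ∧ ¬q) = {0, 1, 2, 5}
A[(p ∧ ¬q) U b]: least fixpoint, start Z0 = Sat(b) = {2, 5}, add states in Sat(p ∧ ¬q) with every successor in Z. Z1 = {0, 2, 5}; fixed.
Sat(A[(p ∧ ¬q) U b]) = {0, 2, 5}

{0, 2, 5}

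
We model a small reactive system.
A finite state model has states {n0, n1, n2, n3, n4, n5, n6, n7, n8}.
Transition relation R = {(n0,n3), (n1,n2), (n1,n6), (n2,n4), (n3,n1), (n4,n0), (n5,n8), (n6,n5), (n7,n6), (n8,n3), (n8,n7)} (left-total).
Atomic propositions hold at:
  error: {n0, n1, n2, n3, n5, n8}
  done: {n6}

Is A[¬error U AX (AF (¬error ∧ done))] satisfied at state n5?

Sat(¬error) = {n4, n6, n7}
Sat(¬error ∧ done) = {n6}
AF (¬error ∧ done): least fixpoint, start Z0 = {n6}, add states with every successor in Z. Z1 = {n6, n7}; fixed.
Sat(AF (¬error ∧ done)) = {n6, n7}
Sat(AX (AF (¬error ∧ done))) = {s : every successor in {n6, n7}} = {n7}
A[¬error U AX (AF (¬error ∧ done))]: least fixpoint, start Z0 = Sat(AX (AF (¬error ∧ done))) = {n7}, add states in Sat(¬error) with every successor in Z. Already a fixed point.
Sat(A[¬error U AX (AF (¬error ∧ done))]) = {n7}
n5 ∉ Sat(A[¬error U AX (AF (¬error ∧ done))]) = {n7}, so the formula does not hold at n5.

No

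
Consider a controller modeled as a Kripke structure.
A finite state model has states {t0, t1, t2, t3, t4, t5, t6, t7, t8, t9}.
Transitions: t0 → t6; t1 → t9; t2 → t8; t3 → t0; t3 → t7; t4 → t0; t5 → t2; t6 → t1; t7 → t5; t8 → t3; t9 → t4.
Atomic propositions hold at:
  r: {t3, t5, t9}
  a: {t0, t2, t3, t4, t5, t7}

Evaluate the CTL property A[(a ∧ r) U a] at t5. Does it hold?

Yes

Sat(a ∧ r) = {t3, t5}
A[(a ∧ r) U a]: least fixpoint, start Z0 = Sat(a) = {t0, t2, t3, t4, t5, t7}, add states in Sat(a ∧ r) with every successor in Z. Already a fixed point.
Sat(A[(a ∧ r) U a]) = {t0, t2, t3, t4, t5, t7}
t5 ∈ Sat(A[(a ∧ r) U a]) = {t0, t2, t3, t4, t5, t7}, so the formula holds at t5.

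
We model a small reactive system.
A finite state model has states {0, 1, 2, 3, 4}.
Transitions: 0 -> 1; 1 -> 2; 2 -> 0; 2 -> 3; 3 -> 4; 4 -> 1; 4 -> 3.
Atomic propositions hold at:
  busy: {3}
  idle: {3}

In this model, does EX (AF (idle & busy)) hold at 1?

No

Sat(idle & busy) = {3}
AF (idle & busy): least fixpoint, start Z0 = {3}, add states with every successor in Z. Already a fixed point.
Sat(AF (idle & busy)) = {3}
Sat(EX (AF (idle & busy))) = {s : some successor in {3}} = {2, 4}
1 ∉ Sat(EX (AF (idle & busy))) = {2, 4}, so the formula does not hold at 1.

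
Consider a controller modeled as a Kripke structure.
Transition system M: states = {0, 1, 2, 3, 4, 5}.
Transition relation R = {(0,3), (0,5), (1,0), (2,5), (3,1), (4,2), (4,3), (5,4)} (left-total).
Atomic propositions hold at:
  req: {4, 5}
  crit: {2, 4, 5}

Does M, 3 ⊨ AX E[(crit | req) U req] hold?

No

Sat(crit | req) = {2, 4, 5}
E[(crit | req) U req]: least fixpoint, start Z0 = Sat(req) = {4, 5}, add states in Sat(crit | req) with some successor in Z. Z1 = {2, 4, 5}; fixed.
Sat(E[(crit | req) U req]) = {2, 4, 5}
Sat(AX E[(crit | req) U req]) = {s : every successor in {2, 4, 5}} = {2, 5}
3 ∉ Sat(AX E[(crit | req) U req]) = {2, 5}, so the formula does not hold at 3.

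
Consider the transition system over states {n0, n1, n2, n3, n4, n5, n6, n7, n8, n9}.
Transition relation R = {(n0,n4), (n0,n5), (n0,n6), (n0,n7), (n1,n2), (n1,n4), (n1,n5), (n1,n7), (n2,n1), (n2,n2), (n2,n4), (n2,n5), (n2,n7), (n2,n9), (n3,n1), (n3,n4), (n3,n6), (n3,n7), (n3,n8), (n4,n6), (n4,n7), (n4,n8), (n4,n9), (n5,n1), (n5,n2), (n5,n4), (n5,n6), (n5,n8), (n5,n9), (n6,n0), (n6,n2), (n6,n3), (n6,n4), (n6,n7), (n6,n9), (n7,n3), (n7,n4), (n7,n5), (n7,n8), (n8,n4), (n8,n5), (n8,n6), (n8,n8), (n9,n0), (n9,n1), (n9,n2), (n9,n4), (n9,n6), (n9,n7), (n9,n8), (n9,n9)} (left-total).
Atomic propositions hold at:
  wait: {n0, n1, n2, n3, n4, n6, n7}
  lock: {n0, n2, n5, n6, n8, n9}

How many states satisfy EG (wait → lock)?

6

Sat(wait → lock) = {n0, n2, n5, n6, n8, n9}
EG (wait → lock): greatest fixpoint, start Z0 = {n0, n2, n5, n6, n8, n9}, keep only states in Sat with some successor in Z. Already a fixed point.
Sat(EG (wait → lock)) = {n0, n2, n5, n6, n8, n9}
|Sat(EG (wait → lock))| = |{n0, n2, n5, n6, n8, n9}| = 6.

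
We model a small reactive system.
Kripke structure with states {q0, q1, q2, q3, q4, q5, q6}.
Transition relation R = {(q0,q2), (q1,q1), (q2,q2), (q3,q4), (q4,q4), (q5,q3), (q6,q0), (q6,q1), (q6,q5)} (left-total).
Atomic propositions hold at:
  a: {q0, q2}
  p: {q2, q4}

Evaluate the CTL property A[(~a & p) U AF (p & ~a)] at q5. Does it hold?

Yes

Sat(~a) = {q1, q3, q4, q5, q6}
Sat(~a & p) = {q4}
Sat(p & ~a) = {q4}
AF (p & ~a): least fixpoint, start Z0 = {q4}, add states with every successor in Z. Z1 = {q3, q4}; Z2 = {q3, q4, q5}; fixed.
Sat(AF (p & ~a)) = {q3, q4, q5}
A[(~a & p) U AF (p & ~a)]: least fixpoint, start Z0 = Sat(AF (p & ~a)) = {q3, q4, q5}, add states in Sat(~a & p) with every successor in Z. Already a fixed point.
Sat(A[(~a & p) U AF (p & ~a)]) = {q3, q4, q5}
q5 ∈ Sat(A[(~a & p) U AF (p & ~a)]) = {q3, q4, q5}, so the formula holds at q5.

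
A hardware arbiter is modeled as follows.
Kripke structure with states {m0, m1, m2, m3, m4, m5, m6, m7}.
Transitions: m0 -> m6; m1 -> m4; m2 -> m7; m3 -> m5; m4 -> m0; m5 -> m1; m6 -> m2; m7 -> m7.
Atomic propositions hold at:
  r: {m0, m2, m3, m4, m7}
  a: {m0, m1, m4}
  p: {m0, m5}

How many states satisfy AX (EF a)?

4

EF a: least fixpoint, start Z0 = {m0, m1, m4}, add states with some successor in Z. Z1 = {m0, m1, m4, m5}; Z2 = {m0, m1, m3, m4, m5}; fixed.
Sat(EF a) = {m0, m1, m3, m4, m5}
Sat(AX (EF a)) = {s : every successor in {m0, m1, m3, m4, m5}} = {m1, m3, m4, m5}
|Sat(AX (EF a))| = |{m1, m3, m4, m5}| = 4.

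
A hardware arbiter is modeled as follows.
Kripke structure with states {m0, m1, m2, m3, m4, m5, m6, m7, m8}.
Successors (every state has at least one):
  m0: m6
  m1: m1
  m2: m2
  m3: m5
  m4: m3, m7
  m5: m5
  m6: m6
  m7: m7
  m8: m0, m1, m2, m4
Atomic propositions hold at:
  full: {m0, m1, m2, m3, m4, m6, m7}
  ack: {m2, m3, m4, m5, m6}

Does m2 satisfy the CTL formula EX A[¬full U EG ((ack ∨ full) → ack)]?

Sat(¬full) = {m5, m8}
Sat(ack ∨ full) = {m0, m1, m2, m3, m4, m5, m6, m7}
Sat((ack ∨ full) → ack) = {m2, m3, m4, m5, m6, m8}
EG ((ack ∨ full) → ack): greatest fixpoint, start Z0 = {m2, m3, m4, m5, m6, m8}, keep only states in Sat with some successor in Z. Already a fixed point.
Sat(EG ((ack ∨ full) → ack)) = {m2, m3, m4, m5, m6, m8}
A[¬full U EG ((ack ∨ full) → ack)]: least fixpoint, start Z0 = Sat(EG ((ack ∨ full) → ack)) = {m2, m3, m4, m5, m6, m8}, add states in Sat(¬full) with every successor in Z. Already a fixed point.
Sat(A[¬full U EG ((ack ∨ full) → ack)]) = {m2, m3, m4, m5, m6, m8}
Sat(EX A[¬full U EG ((ack ∨ full) → ack)]) = {s : some successor in {m2, m3, m4, m5, m6, m8}} = {m0, m2, m3, m4, m5, m6, m8}
m2 ∈ Sat(EX A[¬full U EG ((ack ∨ full) → ack)]) = {m0, m2, m3, m4, m5, m6, m8}, so the formula holds at m2.

Yes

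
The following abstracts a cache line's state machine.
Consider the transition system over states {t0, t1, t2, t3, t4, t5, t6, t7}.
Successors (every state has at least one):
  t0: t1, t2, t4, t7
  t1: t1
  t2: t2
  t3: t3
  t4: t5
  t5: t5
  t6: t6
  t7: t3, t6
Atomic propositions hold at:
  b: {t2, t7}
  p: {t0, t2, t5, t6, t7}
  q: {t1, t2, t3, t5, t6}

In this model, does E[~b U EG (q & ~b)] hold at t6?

Sat(~b) = {t0, t1, t3, t4, t5, t6}
Sat(q & ~b) = {t1, t3, t5, t6}
EG (q & ~b): greatest fixpoint, start Z0 = {t1, t3, t5, t6}, keep only states in Sat with some successor in Z. Already a fixed point.
Sat(EG (q & ~b)) = {t1, t3, t5, t6}
E[~b U EG (q & ~b)]: least fixpoint, start Z0 = Sat(EG (q & ~b)) = {t1, t3, t5, t6}, add states in Sat(~b) with some successor in Z. Z1 = {t0, t1, t3, t4, t5, t6}; fixed.
Sat(E[~b U EG (q & ~b)]) = {t0, t1, t3, t4, t5, t6}
t6 ∈ Sat(E[~b U EG (q & ~b)]) = {t0, t1, t3, t4, t5, t6}, so the formula holds at t6.

Yes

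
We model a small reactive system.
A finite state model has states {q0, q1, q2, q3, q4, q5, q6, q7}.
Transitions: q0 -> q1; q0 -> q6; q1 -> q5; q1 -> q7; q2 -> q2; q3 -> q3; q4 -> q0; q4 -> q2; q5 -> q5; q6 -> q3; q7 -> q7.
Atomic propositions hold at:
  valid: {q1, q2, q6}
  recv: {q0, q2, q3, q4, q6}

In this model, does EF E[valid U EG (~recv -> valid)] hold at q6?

Yes

Sat(~recv) = {q1, q5, q7}
Sat(~recv -> valid) = {q0, q1, q2, q3, q4, q6}
EG (~recv -> valid): greatest fixpoint, start Z0 = {q0, q1, q2, q3, q4, q6}, keep only states in Sat with some successor in Z. Z1 = {q0, q2, q3, q4, q6}; fixed.
Sat(EG (~recv -> valid)) = {q0, q2, q3, q4, q6}
E[valid U EG (~recv -> valid)]: least fixpoint, start Z0 = Sat(EG (~recv -> valid)) = {q0, q2, q3, q4, q6}, add states in Sat(valid) with some successor in Z. Already a fixed point.
Sat(E[valid U EG (~recv -> valid)]) = {q0, q2, q3, q4, q6}
EF E[valid U EG (~recv -> valid)]: least fixpoint, start Z0 = {q0, q2, q3, q4, q6}, add states with some successor in Z. Already a fixed point.
Sat(EF E[valid U EG (~recv -> valid)]) = {q0, q2, q3, q4, q6}
q6 ∈ Sat(EF E[valid U EG (~recv -> valid)]) = {q0, q2, q3, q4, q6}, so the formula holds at q6.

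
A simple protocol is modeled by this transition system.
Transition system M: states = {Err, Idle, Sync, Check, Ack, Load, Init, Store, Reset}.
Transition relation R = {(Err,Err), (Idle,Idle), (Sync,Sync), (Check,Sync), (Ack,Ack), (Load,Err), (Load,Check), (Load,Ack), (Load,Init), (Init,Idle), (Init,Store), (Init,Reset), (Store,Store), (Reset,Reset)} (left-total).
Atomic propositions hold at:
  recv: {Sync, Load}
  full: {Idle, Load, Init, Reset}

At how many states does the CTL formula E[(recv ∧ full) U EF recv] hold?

Sat(recv ∧ full) = {Load}
EF recv: least fixpoint, start Z0 = {Sync, Load}, add states with some successor in Z. Z1 = {Sync, Check, Load}; fixed.
Sat(EF recv) = {Sync, Check, Load}
E[(recv ∧ full) U EF recv]: least fixpoint, start Z0 = Sat(EF recv) = {Sync, Check, Load}, add states in Sat(recv ∧ full) with some successor in Z. Already a fixed point.
Sat(E[(recv ∧ full) U EF recv]) = {Sync, Check, Load}
|Sat(E[(recv ∧ full) U EF recv])| = |{Sync, Check, Load}| = 3.

3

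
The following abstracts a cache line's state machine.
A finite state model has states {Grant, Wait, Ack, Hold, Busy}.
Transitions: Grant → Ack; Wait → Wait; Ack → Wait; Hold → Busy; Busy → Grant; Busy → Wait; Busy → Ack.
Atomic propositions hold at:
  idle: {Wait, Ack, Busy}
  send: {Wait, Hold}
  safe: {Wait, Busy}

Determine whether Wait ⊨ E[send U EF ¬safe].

Sat(¬safe) = {Grant, Ack, Hold}
EF ¬safe: least fixpoint, start Z0 = {Grant, Ack, Hold}, add states with some successor in Z. Z1 = {Grant, Ack, Hold, Busy}; fixed.
Sat(EF ¬safe) = {Grant, Ack, Hold, Busy}
E[send U EF ¬safe]: least fixpoint, start Z0 = Sat(EF ¬safe) = {Grant, Ack, Hold, Busy}, add states in Sat(send) with some successor in Z. Already a fixed point.
Sat(E[send U EF ¬safe]) = {Grant, Ack, Hold, Busy}
Wait ∉ Sat(E[send U EF ¬safe]) = {Grant, Ack, Hold, Busy}, so the formula does not hold at Wait.

No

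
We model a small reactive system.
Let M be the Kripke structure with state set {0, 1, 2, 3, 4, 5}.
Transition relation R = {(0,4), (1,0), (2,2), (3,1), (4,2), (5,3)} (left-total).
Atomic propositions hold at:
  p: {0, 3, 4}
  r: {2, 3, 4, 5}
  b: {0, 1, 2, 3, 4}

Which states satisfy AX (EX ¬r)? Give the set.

Sat(¬r) = {0, 1}
Sat(EX ¬r) = {s : some successor in {0, 1}} = {1, 3}
Sat(AX (EX ¬r)) = {s : every successor in {1, 3}} = {3, 5}

{3, 5}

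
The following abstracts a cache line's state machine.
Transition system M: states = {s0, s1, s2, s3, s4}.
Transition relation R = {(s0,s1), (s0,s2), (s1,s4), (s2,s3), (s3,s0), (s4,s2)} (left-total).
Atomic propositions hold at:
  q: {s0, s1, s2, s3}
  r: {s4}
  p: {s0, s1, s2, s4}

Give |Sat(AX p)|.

4

Sat(AX p) = {s : every successor in {s0, s1, s2, s4}} = {s0, s1, s3, s4}
|Sat(AX p)| = |{s0, s1, s3, s4}| = 4.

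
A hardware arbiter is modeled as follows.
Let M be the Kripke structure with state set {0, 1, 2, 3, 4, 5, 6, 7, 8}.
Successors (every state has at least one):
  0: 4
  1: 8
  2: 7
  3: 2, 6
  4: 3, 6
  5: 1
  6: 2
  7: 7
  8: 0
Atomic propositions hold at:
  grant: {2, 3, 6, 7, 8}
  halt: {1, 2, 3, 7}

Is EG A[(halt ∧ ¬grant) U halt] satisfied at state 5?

No

Sat(¬grant) = {0, 1, 4, 5}
Sat(halt ∧ ¬grant) = {1}
A[(halt ∧ ¬grant) U halt]: least fixpoint, start Z0 = Sat(halt) = {1, 2, 3, 7}, add states in Sat(halt ∧ ¬grant) with every successor in Z. Already a fixed point.
Sat(A[(halt ∧ ¬grant) U halt]) = {1, 2, 3, 7}
EG A[(halt ∧ ¬grant) U halt]: greatest fixpoint, start Z0 = {1, 2, 3, 7}, keep only states in Sat with some successor in Z. Z1 = {2, 3, 7}; fixed.
Sat(EG A[(halt ∧ ¬grant) U halt]) = {2, 3, 7}
5 ∉ Sat(EG A[(halt ∧ ¬grant) U halt]) = {2, 3, 7}, so the formula does not hold at 5.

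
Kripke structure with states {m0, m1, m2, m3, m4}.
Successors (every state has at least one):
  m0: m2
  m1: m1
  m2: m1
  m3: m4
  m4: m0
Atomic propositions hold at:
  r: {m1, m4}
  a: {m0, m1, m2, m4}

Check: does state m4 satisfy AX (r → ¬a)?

Sat(¬a) = {m3}
Sat(r → ¬a) = {m0, m2, m3}
Sat(AX (r → ¬a)) = {s : every successor in {m0, m2, m3}} = {m0, m4}
m4 ∈ Sat(AX (r → ¬a)) = {m0, m4}, so the formula holds at m4.

Yes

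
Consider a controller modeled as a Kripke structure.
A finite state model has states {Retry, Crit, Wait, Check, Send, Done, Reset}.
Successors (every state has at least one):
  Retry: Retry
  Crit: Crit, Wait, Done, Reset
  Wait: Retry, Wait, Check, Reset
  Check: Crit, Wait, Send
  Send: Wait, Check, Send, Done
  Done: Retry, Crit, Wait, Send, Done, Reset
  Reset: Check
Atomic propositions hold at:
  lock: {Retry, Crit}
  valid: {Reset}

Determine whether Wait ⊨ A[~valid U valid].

No

Sat(~valid) = {Retry, Crit, Wait, Check, Send, Done}
A[~valid U valid]: least fixpoint, start Z0 = Sat(valid) = {Reset}, add states in Sat(~valid) with every successor in Z. Already a fixed point.
Sat(A[~valid U valid]) = {Reset}
Wait ∉ Sat(A[~valid U valid]) = {Reset}, so the formula does not hold at Wait.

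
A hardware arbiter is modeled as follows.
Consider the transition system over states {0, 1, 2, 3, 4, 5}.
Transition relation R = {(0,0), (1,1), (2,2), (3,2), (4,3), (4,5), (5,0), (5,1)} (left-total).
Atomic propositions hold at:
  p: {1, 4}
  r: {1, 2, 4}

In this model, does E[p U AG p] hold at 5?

No

AG p: greatest fixpoint, start Z0 = {1, 4}, keep only states in Sat with every successor in Z. Z1 = {1}; fixed.
Sat(AG p) = {1}
E[p U AG p]: least fixpoint, start Z0 = Sat(AG p) = {1}, add states in Sat(p) with some successor in Z. Already a fixed point.
Sat(E[p U AG p]) = {1}
5 ∉ Sat(E[p U AG p]) = {1}, so the formula does not hold at 5.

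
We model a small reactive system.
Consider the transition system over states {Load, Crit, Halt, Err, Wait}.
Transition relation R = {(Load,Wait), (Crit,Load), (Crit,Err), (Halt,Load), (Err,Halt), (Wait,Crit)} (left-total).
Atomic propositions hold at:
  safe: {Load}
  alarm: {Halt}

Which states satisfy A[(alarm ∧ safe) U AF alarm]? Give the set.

Sat(alarm ∧ safe) = ∅
AF alarm: least fixpoint, start Z0 = {Halt}, add states with every successor in Z. Z1 = {Halt, Err}; fixed.
Sat(AF alarm) = {Halt, Err}
A[(alarm ∧ safe) U AF alarm]: least fixpoint, start Z0 = Sat(AF alarm) = {Halt, Err}, add states in Sat(alarm ∧ safe) with every successor in Z. Already a fixed point.
Sat(A[(alarm ∧ safe) U AF alarm]) = {Halt, Err}

{Halt, Err}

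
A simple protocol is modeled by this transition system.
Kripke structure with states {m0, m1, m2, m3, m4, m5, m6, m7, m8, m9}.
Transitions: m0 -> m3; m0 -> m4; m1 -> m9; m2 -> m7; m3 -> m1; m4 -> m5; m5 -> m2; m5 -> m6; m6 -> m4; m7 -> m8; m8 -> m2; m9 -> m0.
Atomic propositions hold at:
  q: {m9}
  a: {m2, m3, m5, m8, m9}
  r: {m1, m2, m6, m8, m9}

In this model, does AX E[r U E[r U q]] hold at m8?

No

E[r U q]: least fixpoint, start Z0 = Sat(q) = {m9}, add states in Sat(r) with some successor in Z. Z1 = {m1, m9}; fixed.
Sat(E[r U q]) = {m1, m9}
E[r U E[r U q]]: least fixpoint, start Z0 = Sat(E[r U q]) = {m1, m9}, add states in Sat(r) with some successor in Z. Already a fixed point.
Sat(E[r U E[r U q]]) = {m1, m9}
Sat(AX E[r U E[r U q]]) = {s : every successor in {m1, m9}} = {m1, m3}
m8 ∉ Sat(AX E[r U E[r U q]]) = {m1, m3}, so the formula does not hold at m8.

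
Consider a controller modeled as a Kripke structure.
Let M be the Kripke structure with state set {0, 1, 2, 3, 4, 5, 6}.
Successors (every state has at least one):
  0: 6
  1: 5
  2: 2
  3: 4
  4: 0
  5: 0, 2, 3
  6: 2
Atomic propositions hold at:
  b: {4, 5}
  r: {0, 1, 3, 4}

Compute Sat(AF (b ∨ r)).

{0, 1, 3, 4, 5}

Sat(b ∨ r) = {0, 1, 3, 4, 5}
AF (b ∨ r): least fixpoint, start Z0 = {0, 1, 3, 4, 5}, add states with every successor in Z. Already a fixed point.
Sat(AF (b ∨ r)) = {0, 1, 3, 4, 5}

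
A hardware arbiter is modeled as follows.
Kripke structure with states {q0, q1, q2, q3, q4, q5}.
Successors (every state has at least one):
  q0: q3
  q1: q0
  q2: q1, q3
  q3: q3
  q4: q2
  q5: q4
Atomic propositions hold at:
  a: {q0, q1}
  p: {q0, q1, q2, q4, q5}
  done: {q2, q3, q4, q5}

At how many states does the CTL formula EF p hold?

EF p: least fixpoint, start Z0 = {q0, q1, q2, q4, q5}, add states with some successor in Z. Already a fixed point.
Sat(EF p) = {q0, q1, q2, q4, q5}
|Sat(EF p)| = |{q0, q1, q2, q4, q5}| = 5.

5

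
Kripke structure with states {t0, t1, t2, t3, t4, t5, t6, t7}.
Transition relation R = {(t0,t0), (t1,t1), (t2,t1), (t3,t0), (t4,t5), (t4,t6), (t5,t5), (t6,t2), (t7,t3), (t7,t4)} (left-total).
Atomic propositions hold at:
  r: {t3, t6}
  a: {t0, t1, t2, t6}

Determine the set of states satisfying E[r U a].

{t0, t1, t2, t3, t6}

E[r U a]: least fixpoint, start Z0 = Sat(a) = {t0, t1, t2, t6}, add states in Sat(r) with some successor in Z. Z1 = {t0, t1, t2, t3, t6}; fixed.
Sat(E[r U a]) = {t0, t1, t2, t3, t6}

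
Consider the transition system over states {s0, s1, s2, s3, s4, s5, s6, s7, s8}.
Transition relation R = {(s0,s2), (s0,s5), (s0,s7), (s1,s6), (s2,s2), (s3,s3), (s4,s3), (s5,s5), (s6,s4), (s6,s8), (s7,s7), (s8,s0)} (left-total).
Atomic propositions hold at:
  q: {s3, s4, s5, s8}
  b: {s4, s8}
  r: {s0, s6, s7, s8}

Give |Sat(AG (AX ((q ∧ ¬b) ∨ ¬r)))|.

Sat(¬b) = {s0, s1, s2, s3, s5, s6, s7}
Sat(q ∧ ¬b) = {s3, s5}
Sat(¬r) = {s1, s2, s3, s4, s5}
Sat((q ∧ ¬b) ∨ ¬r) = {s1, s2, s3, s4, s5}
Sat(AX ((q ∧ ¬b) ∨ ¬r)) = {s : every successor in {s1, s2, s3, s4, s5}} = {s2, s3, s4, s5}
AG (AX ((q ∧ ¬b) ∨ ¬r)): greatest fixpoint, start Z0 = {s2, s3, s4, s5}, keep only states in Sat with every successor in Z. Already a fixed point.
Sat(AG (AX ((q ∧ ¬b) ∨ ¬r))) = {s2, s3, s4, s5}
|Sat(AG (AX ((q ∧ ¬b) ∨ ¬r)))| = |{s2, s3, s4, s5}| = 4.

4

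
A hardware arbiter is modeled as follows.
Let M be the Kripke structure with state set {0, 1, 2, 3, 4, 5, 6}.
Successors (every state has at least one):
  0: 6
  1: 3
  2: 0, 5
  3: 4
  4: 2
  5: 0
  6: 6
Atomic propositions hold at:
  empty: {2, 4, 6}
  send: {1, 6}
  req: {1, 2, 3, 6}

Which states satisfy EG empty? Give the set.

{6}

EG empty: greatest fixpoint, start Z0 = {2, 4, 6}, keep only states in Sat with some successor in Z. Z1 = {4, 6}; Z2 = {6}; fixed.
Sat(EG empty) = {6}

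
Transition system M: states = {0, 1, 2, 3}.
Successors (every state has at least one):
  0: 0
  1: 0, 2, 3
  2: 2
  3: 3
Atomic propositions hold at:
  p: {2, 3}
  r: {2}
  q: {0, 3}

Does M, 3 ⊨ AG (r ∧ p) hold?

Sat(r ∧ p) = {2}
AG (r ∧ p): greatest fixpoint, start Z0 = {2}, keep only states in Sat with every successor in Z. Already a fixed point.
Sat(AG (r ∧ p)) = {2}
3 ∉ Sat(AG (r ∧ p)) = {2}, so the formula does not hold at 3.

No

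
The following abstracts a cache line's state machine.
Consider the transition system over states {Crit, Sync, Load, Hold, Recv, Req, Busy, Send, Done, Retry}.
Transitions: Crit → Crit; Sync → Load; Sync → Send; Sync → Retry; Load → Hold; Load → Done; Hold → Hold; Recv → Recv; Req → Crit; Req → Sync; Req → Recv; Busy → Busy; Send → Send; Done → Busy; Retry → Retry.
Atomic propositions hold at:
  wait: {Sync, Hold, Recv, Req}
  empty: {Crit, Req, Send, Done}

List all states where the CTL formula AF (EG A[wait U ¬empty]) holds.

Sat(¬empty) = {Sync, Load, Hold, Recv, Busy, Retry}
A[wait U ¬empty]: least fixpoint, start Z0 = Sat(¬empty) = {Sync, Load, Hold, Recv, Busy, Retry}, add states in Sat(wait) with every successor in Z. Already a fixed point.
Sat(A[wait U ¬empty]) = {Sync, Load, Hold, Recv, Busy, Retry}
EG A[wait U ¬empty]: greatest fixpoint, start Z0 = {Sync, Load, Hold, Recv, Busy, Retry}, keep only states in Sat with some successor in Z. Already a fixed point.
Sat(EG A[wait U ¬empty]) = {Sync, Load, Hold, Recv, Busy, Retry}
AF (EG A[wait U ¬empty]): least fixpoint, start Z0 = {Sync, Load, Hold, Recv, Busy, Retry}, add states with every successor in Z. Z1 = {Sync, Load, Hold, Recv, Busy, Done, Retry}; fixed.
Sat(AF (EG A[wait U ¬empty])) = {Sync, Load, Hold, Recv, Busy, Done, Retry}

{Sync, Load, Hold, Recv, Busy, Done, Retry}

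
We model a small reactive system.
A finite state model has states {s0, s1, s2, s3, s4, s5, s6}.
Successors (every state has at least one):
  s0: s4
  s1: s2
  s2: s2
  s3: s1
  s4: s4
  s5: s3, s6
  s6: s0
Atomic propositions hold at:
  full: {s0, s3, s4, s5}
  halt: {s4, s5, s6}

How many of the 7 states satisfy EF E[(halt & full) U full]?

5

Sat(halt & full) = {s4, s5}
E[(halt & full) U full]: least fixpoint, start Z0 = Sat(full) = {s0, s3, s4, s5}, add states in Sat(halt & full) with some successor in Z. Already a fixed point.
Sat(E[(halt & full) U full]) = {s0, s3, s4, s5}
EF E[(halt & full) U full]: least fixpoint, start Z0 = {s0, s3, s4, s5}, add states with some successor in Z. Z1 = {s0, s3, s4, s5, s6}; fixed.
Sat(EF E[(halt & full) U full]) = {s0, s3, s4, s5, s6}
|Sat(EF E[(halt & full) U full])| = |{s0, s3, s4, s5, s6}| = 5.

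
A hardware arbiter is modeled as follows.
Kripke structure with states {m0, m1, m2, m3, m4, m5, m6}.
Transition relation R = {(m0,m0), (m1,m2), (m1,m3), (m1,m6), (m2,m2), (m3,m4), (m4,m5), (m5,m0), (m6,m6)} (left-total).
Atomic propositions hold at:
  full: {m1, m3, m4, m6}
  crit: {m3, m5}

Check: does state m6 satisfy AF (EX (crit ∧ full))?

Sat(crit ∧ full) = {m3}
Sat(EX (crit ∧ full)) = {s : some successor in {m3}} = {m1}
AF (EX (crit ∧ full)): least fixpoint, start Z0 = {m1}, add states with every successor in Z. Already a fixed point.
Sat(AF (EX (crit ∧ full))) = {m1}
m6 ∉ Sat(AF (EX (crit ∧ full))) = {m1}, so the formula does not hold at m6.

No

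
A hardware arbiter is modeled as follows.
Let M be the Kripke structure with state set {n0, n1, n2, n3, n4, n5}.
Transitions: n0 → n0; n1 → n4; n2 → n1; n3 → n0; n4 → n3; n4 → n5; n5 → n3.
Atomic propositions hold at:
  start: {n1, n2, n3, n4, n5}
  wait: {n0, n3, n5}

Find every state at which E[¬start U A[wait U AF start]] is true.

Sat(¬start) = {n0}
AF start: least fixpoint, start Z0 = {n1, n2, n3, n4, n5}, add states with every successor in Z. Already a fixed point.
Sat(AF start) = {n1, n2, n3, n4, n5}
A[wait U AF start]: least fixpoint, start Z0 = Sat(AF start) = {n1, n2, n3, n4, n5}, add states in Sat(wait) with every successor in Z. Already a fixed point.
Sat(A[wait U AF start]) = {n1, n2, n3, n4, n5}
E[¬start U A[wait U AF start]]: least fixpoint, start Z0 = Sat(A[wait U AF start]) = {n1, n2, n3, n4, n5}, add states in Sat(¬start) with some successor in Z. Already a fixed point.
Sat(E[¬start U A[wait U AF start]]) = {n1, n2, n3, n4, n5}

{n1, n2, n3, n4, n5}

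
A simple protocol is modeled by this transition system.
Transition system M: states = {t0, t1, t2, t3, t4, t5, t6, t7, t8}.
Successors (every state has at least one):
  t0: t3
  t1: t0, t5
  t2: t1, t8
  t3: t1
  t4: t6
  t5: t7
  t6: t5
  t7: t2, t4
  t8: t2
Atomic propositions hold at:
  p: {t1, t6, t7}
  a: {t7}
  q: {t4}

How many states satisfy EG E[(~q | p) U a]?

Sat(~q) = {t0, t1, t2, t3, t5, t6, t7, t8}
Sat(~q | p) = {t0, t1, t2, t3, t5, t6, t7, t8}
E[(~q | p) U a]: least fixpoint, start Z0 = Sat(a) = {t7}, add states in Sat(~q | p) with some successor in Z. Z1 = {t5, t7}; Z2 = {t1, t5, t6, t7}; Z3 = {t1, t2, t3, t5, t6, t7}; Z4 = {t0, t1, t2, t3, t5, t6, t7, t8}; fixed.
Sat(E[(~q | p) U a]) = {t0, t1, t2, t3, t5, t6, t7, t8}
EG E[(~q | p) U a]: greatest fixpoint, start Z0 = {t0, t1, t2, t3, t5, t6, t7, t8}, keep only states in Sat with some successor in Z. Already a fixed point.
Sat(EG E[(~q | p) U a]) = {t0, t1, t2, t3, t5, t6, t7, t8}
|Sat(EG E[(~q | p) U a])| = |{t0, t1, t2, t3, t5, t6, t7, t8}| = 8.

8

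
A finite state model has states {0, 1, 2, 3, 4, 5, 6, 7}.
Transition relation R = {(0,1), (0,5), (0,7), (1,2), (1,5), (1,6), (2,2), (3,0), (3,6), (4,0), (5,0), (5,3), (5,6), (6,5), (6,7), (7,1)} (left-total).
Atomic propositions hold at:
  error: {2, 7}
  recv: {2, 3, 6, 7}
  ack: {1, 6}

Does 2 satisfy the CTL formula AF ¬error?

Sat(¬error) = {0, 1, 3, 4, 5, 6}
AF ¬error: least fixpoint, start Z0 = {0, 1, 3, 4, 5, 6}, add states with every successor in Z. Z1 = {0, 1, 3, 4, 5, 6, 7}; fixed.
Sat(AF ¬error) = {0, 1, 3, 4, 5, 6, 7}
2 ∉ Sat(AF ¬error) = {0, 1, 3, 4, 5, 6, 7}, so the formula does not hold at 2.

No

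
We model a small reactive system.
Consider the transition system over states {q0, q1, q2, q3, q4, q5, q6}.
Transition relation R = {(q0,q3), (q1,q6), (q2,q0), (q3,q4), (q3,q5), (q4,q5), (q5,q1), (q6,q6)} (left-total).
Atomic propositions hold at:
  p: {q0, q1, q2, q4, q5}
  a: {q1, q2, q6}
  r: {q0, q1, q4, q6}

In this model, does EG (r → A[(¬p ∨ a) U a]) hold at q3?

Yes

Sat(¬p) = {q3, q6}
Sat(¬p ∨ a) = {q1, q2, q3, q6}
A[(¬p ∨ a) U a]: least fixpoint, start Z0 = Sat(a) = {q1, q2, q6}, add states in Sat(¬p ∨ a) with every successor in Z. Already a fixed point.
Sat(A[(¬p ∨ a) U a]) = {q1, q2, q6}
Sat(r → A[(¬p ∨ a) U a]) = {q1, q2, q3, q5, q6}
EG (r → A[(¬p ∨ a) U a]): greatest fixpoint, start Z0 = {q1, q2, q3, q5, q6}, keep only states in Sat with some successor in Z. Z1 = {q1, q3, q5, q6}; fixed.
Sat(EG (r → A[(¬p ∨ a) U a])) = {q1, q3, q5, q6}
q3 ∈ Sat(EG (r → A[(¬p ∨ a) U a])) = {q1, q3, q5, q6}, so the formula holds at q3.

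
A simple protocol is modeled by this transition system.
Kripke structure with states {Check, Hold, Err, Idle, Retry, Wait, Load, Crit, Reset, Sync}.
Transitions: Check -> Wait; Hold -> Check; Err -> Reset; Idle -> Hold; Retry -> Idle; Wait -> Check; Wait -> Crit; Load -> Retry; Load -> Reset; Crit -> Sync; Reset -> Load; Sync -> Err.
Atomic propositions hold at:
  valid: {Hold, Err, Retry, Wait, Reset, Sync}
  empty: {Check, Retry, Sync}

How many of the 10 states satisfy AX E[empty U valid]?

7

E[empty U valid]: least fixpoint, start Z0 = Sat(valid) = {Hold, Err, Retry, Wait, Reset, Sync}, add states in Sat(empty) with some successor in Z. Z1 = {Check, Hold, Err, Retry, Wait, Reset, Sync}; fixed.
Sat(E[empty U valid]) = {Check, Hold, Err, Retry, Wait, Reset, Sync}
Sat(AX E[empty U valid]) = {s : every successor in {Check, Hold, Err, Retry, Wait, Reset, Sync}} = {Check, Hold, Err, Idle, Load, Crit, Sync}
|Sat(AX E[empty U valid])| = |{Check, Hold, Err, Idle, Load, Crit, Sync}| = 7.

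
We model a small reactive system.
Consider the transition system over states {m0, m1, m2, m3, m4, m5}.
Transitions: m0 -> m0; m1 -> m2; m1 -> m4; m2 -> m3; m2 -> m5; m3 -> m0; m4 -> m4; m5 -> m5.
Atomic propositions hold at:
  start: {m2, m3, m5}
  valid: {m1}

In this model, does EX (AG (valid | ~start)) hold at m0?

Sat(~start) = {m0, m1, m4}
Sat(valid | ~start) = {m0, m1, m4}
AG (valid | ~start): greatest fixpoint, start Z0 = {m0, m1, m4}, keep only states in Sat with every successor in Z. Z1 = {m0, m4}; fixed.
Sat(AG (valid | ~start)) = {m0, m4}
Sat(EX (AG (valid | ~start))) = {s : some successor in {m0, m4}} = {m0, m1, m3, m4}
m0 ∈ Sat(EX (AG (valid | ~start))) = {m0, m1, m3, m4}, so the formula holds at m0.

Yes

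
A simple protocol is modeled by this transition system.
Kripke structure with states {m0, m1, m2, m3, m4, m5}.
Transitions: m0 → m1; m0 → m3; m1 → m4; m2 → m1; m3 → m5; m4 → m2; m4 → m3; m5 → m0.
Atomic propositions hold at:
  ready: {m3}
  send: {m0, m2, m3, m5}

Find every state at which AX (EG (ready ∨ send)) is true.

Sat(ready ∨ send) = {m0, m2, m3, m5}
EG (ready ∨ send): greatest fixpoint, start Z0 = {m0, m2, m3, m5}, keep only states in Sat with some successor in Z. Z1 = {m0, m3, m5}; fixed.
Sat(EG (ready ∨ send)) = {m0, m3, m5}
Sat(AX (EG (ready ∨ send))) = {s : every successor in {m0, m3, m5}} = {m3, m5}

{m3, m5}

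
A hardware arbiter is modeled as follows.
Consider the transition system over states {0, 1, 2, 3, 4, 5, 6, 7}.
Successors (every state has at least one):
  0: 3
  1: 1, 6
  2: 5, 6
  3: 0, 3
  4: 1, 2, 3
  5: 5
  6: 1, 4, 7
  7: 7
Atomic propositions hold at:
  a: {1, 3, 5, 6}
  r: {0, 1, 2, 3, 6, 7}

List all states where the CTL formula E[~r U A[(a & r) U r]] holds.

{0, 1, 2, 3, 4, 6, 7}

Sat(~r) = {4, 5}
Sat(a & r) = {1, 3, 6}
A[(a & r) U r]: least fixpoint, start Z0 = Sat(r) = {0, 1, 2, 3, 6, 7}, add states in Sat(a & r) with every successor in Z. Already a fixed point.
Sat(A[(a & r) U r]) = {0, 1, 2, 3, 6, 7}
E[~r U A[(a & r) U r]]: least fixpoint, start Z0 = Sat(A[(a & r) U r]) = {0, 1, 2, 3, 6, 7}, add states in Sat(~r) with some successor in Z. Z1 = {0, 1, 2, 3, 4, 6, 7}; fixed.
Sat(E[~r U A[(a & r) U r]]) = {0, 1, 2, 3, 4, 6, 7}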